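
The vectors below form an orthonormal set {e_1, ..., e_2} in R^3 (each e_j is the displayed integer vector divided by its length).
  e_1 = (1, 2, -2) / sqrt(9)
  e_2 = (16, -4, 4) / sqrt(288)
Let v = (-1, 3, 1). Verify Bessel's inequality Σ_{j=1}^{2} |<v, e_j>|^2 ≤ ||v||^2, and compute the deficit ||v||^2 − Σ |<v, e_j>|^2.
Σ |<v, e_j>|^2 = 3; ||v||^2 = 11; deficit = 8

Write each e_j = u_j / sqrt(<u_j, u_j>) where u_j is the displayed integer vector. Then <v, e_j> = <v, u_j> / sqrt(<u_j, u_j>), so |<v, e_j>|^2 = <v, u_j>^2 / <u_j, u_j>.
Coefficients: <v, e_1> = 3/sqrt(9), <v, e_2> = -24/sqrt(288).
Square and sum: Σ |<v, e_j>|^2 = 3.
Compute ||v||^2 = v·v = 11.
Deficit = 11 − 3 = 8 ≥ 0, confirming Bessel's inequality. (The deficit equals ||v − Σ <v,e_j> e_j||^2, the squared distance from v to span{e_j}.)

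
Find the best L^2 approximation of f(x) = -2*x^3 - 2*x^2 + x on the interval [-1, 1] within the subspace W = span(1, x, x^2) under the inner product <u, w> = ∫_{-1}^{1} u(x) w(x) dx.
g(x) = -2*x^2 - x/5

The best approximation g ∈ W is the orthogonal projection of f onto W. Writing g = a_0 + a_1 x + a_2 x^2, the coefficients solve the normal equations G · a = b where
  G_{ij} = <φ_i, φ_j> and b_i = <f, φ_i>, with φ_0 = 1, φ_1 = x, φ_2 = x^2.
G =
  [2, 0, 2/3]
  [0, 2/3, 0]
  [2/3, 0, 2/5],
b = (-4/3, -2/15, -4/5).
Solving gives a_0 = 0, a_1 = -1/5, a_2 = -2, so
  g(x) = -2*x^2 - x/5.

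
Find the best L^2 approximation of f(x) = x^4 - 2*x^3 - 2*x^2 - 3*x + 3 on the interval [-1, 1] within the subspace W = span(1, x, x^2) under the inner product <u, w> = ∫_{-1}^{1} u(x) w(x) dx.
g(x) = -8*x^2/7 - 21*x/5 + 102/35

The best approximation g ∈ W is the orthogonal projection of f onto W. Writing g = a_0 + a_1 x + a_2 x^2, the coefficients solve the normal equations G · a = b where
  G_{ij} = <φ_i, φ_j> and b_i = <f, φ_i>, with φ_0 = 1, φ_1 = x, φ_2 = x^2.
G =
  [2, 0, 2/3]
  [0, 2/3, 0]
  [2/3, 0, 2/5],
b = (76/15, -14/5, 52/35).
Solving gives a_0 = 102/35, a_1 = -21/5, a_2 = -8/7, so
  g(x) = -8*x^2/7 - 21*x/5 + 102/35.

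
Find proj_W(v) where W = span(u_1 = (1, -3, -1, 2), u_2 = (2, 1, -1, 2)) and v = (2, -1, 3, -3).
proj_W(v) = (-82/67, -13/67, 45/67, -90/67)

Set up U = [u_1 | ... | u_2] ∈ R^(4×2). The projector onto W = col(U) is P = U (U^T U)^(-1) U^T.
Compute U^T U =
  [15, 4]
  [4, 10],
and U^T v = (-4, -6).
Solve U^T U · c = U^T v for the coefficients: c = (-8/67, -37/67). The projection is proj_W(v) = U c.
Check: (v - proj_W(v)) · u_1 = 0  (should be 0).
Check: (v - proj_W(v)) · u_2 = 0  (should be 0).
Result: proj_W(v) = (-82/67, -13/67, 45/67, -90/67).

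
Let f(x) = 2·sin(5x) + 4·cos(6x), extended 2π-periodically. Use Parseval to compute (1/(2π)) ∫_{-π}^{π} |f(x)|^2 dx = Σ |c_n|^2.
Σ |c_n|^2 = 10

Expand |f|^2 and use orthogonality of {sin(nx), cos(mx)} on [-π, π]:
  ∫_{-π}^{π} sin(nx)^2 dx = π, ∫ cos(mx)^2 dx = π, and cross terms integrate to 0.
So ∫_{-π}^{π} f(x)^2 dx = 2^2 · π + 4^2 · π = (4 + 16)π.
Divide by 2π: (4 + 16)/2 = 10.
By Parseval, this equals Σ |c_n|^2.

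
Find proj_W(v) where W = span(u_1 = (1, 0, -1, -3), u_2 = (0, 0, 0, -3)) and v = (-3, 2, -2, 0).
proj_W(v) = (-1/2, 0, 1/2, 0)

Set up U = [u_1 | ... | u_2] ∈ R^(4×2). The projector onto W = col(U) is P = U (U^T U)^(-1) U^T.
Compute U^T U =
  [11, 9]
  [9, 9],
and U^T v = (-1, 0).
Solve U^T U · c = U^T v for the coefficients: c = (-1/2, 1/2). The projection is proj_W(v) = U c.
Check: (v - proj_W(v)) · u_1 = 0  (should be 0).
Check: (v - proj_W(v)) · u_2 = 0  (should be 0).
Result: proj_W(v) = (-1/2, 0, 1/2, 0).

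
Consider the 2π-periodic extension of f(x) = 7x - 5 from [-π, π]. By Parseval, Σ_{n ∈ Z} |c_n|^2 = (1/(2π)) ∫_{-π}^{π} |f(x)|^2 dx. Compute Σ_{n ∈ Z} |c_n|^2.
Σ |c_n|^2 = 49π^2/3 + 25

Expand and integrate term by term over [-π, π]:
  ∫ (7x)^2 dx = 49·(2π^3/3); ∫ 2·7·(-5)·x dx = 0 (odd integrand); ∫ (-5)^2 dx = 25·2π.
So (1/(2π)) ∫_{-π}^{π} (7x - 5)^2 dx = 49π^2/3 + 25 = 49π^2/3 + 25.
Parseval ⇒ Σ |c_n|^2 = 49π^2/3 + 25.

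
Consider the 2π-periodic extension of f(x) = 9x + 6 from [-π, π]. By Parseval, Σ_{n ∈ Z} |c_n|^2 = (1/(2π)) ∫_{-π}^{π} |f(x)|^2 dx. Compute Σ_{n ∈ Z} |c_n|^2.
Σ |c_n|^2 = 27π^2 + 36

Expand and integrate term by term over [-π, π]:
  ∫ (9x)^2 dx = 81·(2π^3/3); ∫ 2·9·(6)·x dx = 0 (odd integrand); ∫ 6^2 dx = 36·2π.
So (1/(2π)) ∫_{-π}^{π} (9x + 6)^2 dx = 81π^2/3 + 36 = 27π^2 + 36.
Parseval ⇒ Σ |c_n|^2 = 27π^2 + 36.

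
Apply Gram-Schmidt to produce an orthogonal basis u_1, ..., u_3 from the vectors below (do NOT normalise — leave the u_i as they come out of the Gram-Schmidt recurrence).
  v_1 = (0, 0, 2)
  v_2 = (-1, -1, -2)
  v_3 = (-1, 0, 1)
Orthogonal basis:
  u_1 = (0, 0, 2)
  u_2 = (-1, -1, 0)
  u_3 = (-1/2, 1/2, 0)

Apply the Gram-Schmidt recurrence
  u_1 = v_1
  u_i = v_i − Σ_{j<i} ((v_i · u_j) / (u_j · u_j)) · u_j.

Step by step this gives:
  u_1 = (0, 0, 2)
  u_2 = (-1, -1, 0)
  u_3 = (-1/2, 1/2, 0)

Orthogonality check:
  u_2 · u_1 = 0 (should be 0)
  u_3 · u_1 = 0 (should be 0)
  u_3 · u_2 = 0 (should be 0)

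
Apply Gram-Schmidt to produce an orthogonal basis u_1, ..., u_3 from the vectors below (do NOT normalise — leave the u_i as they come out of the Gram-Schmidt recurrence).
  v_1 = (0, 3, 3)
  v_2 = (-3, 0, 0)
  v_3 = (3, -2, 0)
Orthogonal basis:
  u_1 = (0, 3, 3)
  u_2 = (-3, 0, 0)
  u_3 = (0, -1, 1)

Apply the Gram-Schmidt recurrence
  u_1 = v_1
  u_i = v_i − Σ_{j<i} ((v_i · u_j) / (u_j · u_j)) · u_j.

Step by step this gives:
  u_1 = (0, 3, 3)
  u_2 = (-3, 0, 0)
  u_3 = (0, -1, 1)

Orthogonality check:
  u_2 · u_1 = 0 (should be 0)
  u_3 · u_1 = 0 (should be 0)
  u_3 · u_2 = 0 (should be 0)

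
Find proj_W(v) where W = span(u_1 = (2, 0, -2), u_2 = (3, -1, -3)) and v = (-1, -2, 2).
proj_W(v) = (-3/2, -2, 3/2)

Set up U = [u_1 | ... | u_2] ∈ R^(3×2). The projector onto W = col(U) is P = U (U^T U)^(-1) U^T.
Compute U^T U =
  [8, 12]
  [12, 19],
and U^T v = (-6, -7).
Solve U^T U · c = U^T v for the coefficients: c = (-15/4, 2). The projection is proj_W(v) = U c.
Check: (v - proj_W(v)) · u_1 = 0  (should be 0).
Check: (v - proj_W(v)) · u_2 = 0  (should be 0).
Result: proj_W(v) = (-3/2, -2, 3/2).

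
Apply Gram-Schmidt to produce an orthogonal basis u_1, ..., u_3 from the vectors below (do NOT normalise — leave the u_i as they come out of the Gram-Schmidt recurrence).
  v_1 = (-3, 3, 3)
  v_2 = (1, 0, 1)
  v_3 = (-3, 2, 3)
Orthogonal basis:
  u_1 = (-3, 3, 3)
  u_2 = (1, 0, 1)
  u_3 = (-1/3, -2/3, 1/3)

Apply the Gram-Schmidt recurrence
  u_1 = v_1
  u_i = v_i − Σ_{j<i} ((v_i · u_j) / (u_j · u_j)) · u_j.

Step by step this gives:
  u_1 = (-3, 3, 3)
  u_2 = (1, 0, 1)
  u_3 = (-1/3, -2/3, 1/3)

Orthogonality check:
  u_2 · u_1 = 0 (should be 0)
  u_3 · u_1 = 0 (should be 0)
  u_3 · u_2 = 0 (should be 0)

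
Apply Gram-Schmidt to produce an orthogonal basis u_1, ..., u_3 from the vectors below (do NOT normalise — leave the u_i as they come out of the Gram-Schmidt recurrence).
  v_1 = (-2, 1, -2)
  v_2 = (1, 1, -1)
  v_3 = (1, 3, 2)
Orthogonal basis:
  u_1 = (-2, 1, -2)
  u_2 = (11/9, 8/9, -7/9)
  u_3 = (-17/26, 34/13, 51/26)

Apply the Gram-Schmidt recurrence
  u_1 = v_1
  u_i = v_i − Σ_{j<i} ((v_i · u_j) / (u_j · u_j)) · u_j.

Step by step this gives:
  u_1 = (-2, 1, -2)
  u_2 = (11/9, 8/9, -7/9)
  u_3 = (-17/26, 34/13, 51/26)

Orthogonality check:
  u_2 · u_1 = 0 (should be 0)
  u_3 · u_1 = 0 (should be 0)
  u_3 · u_2 = 0 (should be 0)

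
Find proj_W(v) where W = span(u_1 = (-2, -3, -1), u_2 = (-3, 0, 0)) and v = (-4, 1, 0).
proj_W(v) = (-4, 9/10, 3/10)

Set up U = [u_1 | ... | u_2] ∈ R^(3×2). The projector onto W = col(U) is P = U (U^T U)^(-1) U^T.
Compute U^T U =
  [14, 6]
  [6, 9],
and U^T v = (5, 12).
Solve U^T U · c = U^T v for the coefficients: c = (-3/10, 23/15). The projection is proj_W(v) = U c.
Check: (v - proj_W(v)) · u_1 = 0  (should be 0).
Check: (v - proj_W(v)) · u_2 = 0  (should be 0).
Result: proj_W(v) = (-4, 9/10, 3/10).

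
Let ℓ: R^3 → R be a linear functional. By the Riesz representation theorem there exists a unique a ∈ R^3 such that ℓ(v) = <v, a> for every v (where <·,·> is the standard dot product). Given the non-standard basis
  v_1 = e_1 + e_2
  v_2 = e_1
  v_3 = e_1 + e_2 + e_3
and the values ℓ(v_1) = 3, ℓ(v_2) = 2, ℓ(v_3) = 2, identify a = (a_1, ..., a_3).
a = (2, 1, -1)

Write a = (a_1, ..., a_3) in the standard basis. For each basis vector v_i, ℓ(v_i) = <v_i, a> is a linear equation in the a_j's. Collect the n equations into a matrix system V a = ℓ, where row i of V is v_i (expressed in the standard basis). Since V is invertible (lower-triangular with 1s on the diagonal, up to permutation), solve by back-substitution:
  V =
[[1, 1, 0],
 [1, 0, 0],
 [1, 1, 1]]
  V a = (3, 2, 2)
Solving gives a = (2, 1, -1).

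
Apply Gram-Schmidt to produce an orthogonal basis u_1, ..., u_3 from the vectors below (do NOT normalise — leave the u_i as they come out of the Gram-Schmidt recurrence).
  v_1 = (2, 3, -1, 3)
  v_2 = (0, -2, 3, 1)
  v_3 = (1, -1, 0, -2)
Orthogonal basis:
  u_1 = (2, 3, -1, 3)
  u_2 = (12/23, -28/23, 63/23, 41/23)
  u_3 = (241/143, -38/143, 14/143, -118/143)

Apply the Gram-Schmidt recurrence
  u_1 = v_1
  u_i = v_i − Σ_{j<i} ((v_i · u_j) / (u_j · u_j)) · u_j.

Step by step this gives:
  u_1 = (2, 3, -1, 3)
  u_2 = (12/23, -28/23, 63/23, 41/23)
  u_3 = (241/143, -38/143, 14/143, -118/143)

Orthogonality check:
  u_2 · u_1 = 0 (should be 0)
  u_3 · u_1 = 0 (should be 0)
  u_3 · u_2 = 0 (should be 0)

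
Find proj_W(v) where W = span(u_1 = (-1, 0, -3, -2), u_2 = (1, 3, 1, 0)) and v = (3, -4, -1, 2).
proj_W(v) = (-12/23, -78/23, 16/23, 28/23)

Set up U = [u_1 | ... | u_2] ∈ R^(4×2). The projector onto W = col(U) is P = U (U^T U)^(-1) U^T.
Compute U^T U =
  [14, -4]
  [-4, 11],
and U^T v = (-4, -10).
Solve U^T U · c = U^T v for the coefficients: c = (-14/23, -26/23). The projection is proj_W(v) = U c.
Check: (v - proj_W(v)) · u_1 = 0  (should be 0).
Check: (v - proj_W(v)) · u_2 = 0  (should be 0).
Result: proj_W(v) = (-12/23, -78/23, 16/23, 28/23).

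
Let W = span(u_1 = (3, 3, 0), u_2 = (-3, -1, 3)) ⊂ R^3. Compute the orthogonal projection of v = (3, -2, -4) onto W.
proj_W(v) = (45/22, -23/22, -51/11)

Set up U = [u_1 | ... | u_2] ∈ R^(3×2). The projector onto W = col(U) is P = U (U^T U)^(-1) U^T.
Compute U^T U =
  [18, -12]
  [-12, 19],
and U^T v = (3, -19).
Solve U^T U · c = U^T v for the coefficients: c = (-19/22, -17/11). The projection is proj_W(v) = U c.
Check: (v - proj_W(v)) · u_1 = 0  (should be 0).
Check: (v - proj_W(v)) · u_2 = 0  (should be 0).
Result: proj_W(v) = (45/22, -23/22, -51/11).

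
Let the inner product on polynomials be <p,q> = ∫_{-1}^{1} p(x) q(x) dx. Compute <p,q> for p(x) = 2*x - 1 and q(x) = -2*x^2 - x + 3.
<p,q> = -6

Expand the product: p(x)·q(x) = -4*x^3 + 7*x - 3.
∫_{-1}^{1} of each monomial x^k gives [2/(k+1) if k even, 0 if k odd]. Integrating term-by-term (or equivalently evaluating the antiderivative F(x) = -x^4 + 7*x^2/2 - 3*x at the endpoints):
  F(1) − F(−1) = -1/2 − (11/2) = -6.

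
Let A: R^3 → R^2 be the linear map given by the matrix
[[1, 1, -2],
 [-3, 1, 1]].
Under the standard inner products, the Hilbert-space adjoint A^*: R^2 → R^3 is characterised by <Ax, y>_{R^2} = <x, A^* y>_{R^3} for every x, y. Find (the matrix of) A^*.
A^* = A^T =
[[1, -3],
 [1, 1],
 [-2, 1]]

For real matrices with standard dot products, the defining identity <Ax, y> = <x, A^* y> gives (Ax)^T y = x^T (A^*) y, i.e. x^T A^T y = x^T (A^*) y. Since this holds for all x, y, we must have A^* = A^T. Therefore
A^* =
[[1, -3],
 [1, 1],
 [-2, 1]].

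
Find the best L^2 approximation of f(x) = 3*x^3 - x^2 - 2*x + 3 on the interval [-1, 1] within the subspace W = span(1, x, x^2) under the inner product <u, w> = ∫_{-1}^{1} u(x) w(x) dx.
g(x) = -x^2 - x/5 + 3

The best approximation g ∈ W is the orthogonal projection of f onto W. Writing g = a_0 + a_1 x + a_2 x^2, the coefficients solve the normal equations G · a = b where
  G_{ij} = <φ_i, φ_j> and b_i = <f, φ_i>, with φ_0 = 1, φ_1 = x, φ_2 = x^2.
G =
  [2, 0, 2/3]
  [0, 2/3, 0]
  [2/3, 0, 2/5],
b = (16/3, -2/15, 8/5).
Solving gives a_0 = 3, a_1 = -1/5, a_2 = -1, so
  g(x) = -x^2 - x/5 + 3.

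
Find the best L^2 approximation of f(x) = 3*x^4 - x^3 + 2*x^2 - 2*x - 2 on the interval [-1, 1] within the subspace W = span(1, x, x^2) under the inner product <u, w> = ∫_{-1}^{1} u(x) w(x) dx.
g(x) = 32*x^2/7 - 13*x/5 - 79/35

The best approximation g ∈ W is the orthogonal projection of f onto W. Writing g = a_0 + a_1 x + a_2 x^2, the coefficients solve the normal equations G · a = b where
  G_{ij} = <φ_i, φ_j> and b_i = <f, φ_i>, with φ_0 = 1, φ_1 = x, φ_2 = x^2.
G =
  [2, 0, 2/3]
  [0, 2/3, 0]
  [2/3, 0, 2/5],
b = (-22/15, -26/15, 34/105).
Solving gives a_0 = -79/35, a_1 = -13/5, a_2 = 32/7, so
  g(x) = 32*x^2/7 - 13*x/5 - 79/35.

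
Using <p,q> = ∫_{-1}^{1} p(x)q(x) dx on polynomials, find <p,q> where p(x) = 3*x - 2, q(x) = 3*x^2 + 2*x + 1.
<p,q> = -4

Expand the product: p(x)·q(x) = 9*x^3 - x - 2.
∫_{-1}^{1} of each monomial x^k gives [2/(k+1) if k even, 0 if k odd]. Integrating term-by-term (or equivalently evaluating the antiderivative F(x) = 9*x^4/4 - x^2/2 - 2*x at the endpoints):
  F(1) − F(−1) = -1/4 − (15/4) = -4.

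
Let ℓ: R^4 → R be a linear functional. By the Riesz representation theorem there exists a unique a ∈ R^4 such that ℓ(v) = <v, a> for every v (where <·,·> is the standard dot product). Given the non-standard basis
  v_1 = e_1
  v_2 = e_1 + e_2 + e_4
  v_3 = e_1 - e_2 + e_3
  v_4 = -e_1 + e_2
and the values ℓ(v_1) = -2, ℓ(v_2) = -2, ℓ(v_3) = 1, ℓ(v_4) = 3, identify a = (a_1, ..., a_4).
a = (-2, 1, 4, -1)

Write a = (a_1, ..., a_4) in the standard basis. For each basis vector v_i, ℓ(v_i) = <v_i, a> is a linear equation in the a_j's. Collect the n equations into a matrix system V a = ℓ, where row i of V is v_i (expressed in the standard basis). Since V is invertible (lower-triangular with 1s on the diagonal, up to permutation), solve by back-substitution:
  V =
[[1, 0, 0, 0],
 [1, 1, 0, 1],
 [1, -1, 1, 0],
 [-1, 1, 0, 0]]
  V a = (-2, -2, 1, 3)
Solving gives a = (-2, 1, 4, -1).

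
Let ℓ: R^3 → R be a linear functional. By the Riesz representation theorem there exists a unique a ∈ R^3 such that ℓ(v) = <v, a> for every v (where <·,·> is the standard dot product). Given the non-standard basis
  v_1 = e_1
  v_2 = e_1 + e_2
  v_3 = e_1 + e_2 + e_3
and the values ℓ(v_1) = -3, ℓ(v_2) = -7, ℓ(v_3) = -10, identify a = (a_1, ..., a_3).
a = (-3, -4, -3)

Write a = (a_1, ..., a_3) in the standard basis. For each basis vector v_i, ℓ(v_i) = <v_i, a> is a linear equation in the a_j's. Collect the n equations into a matrix system V a = ℓ, where row i of V is v_i (expressed in the standard basis). Since V is invertible (lower-triangular with 1s on the diagonal, up to permutation), solve by back-substitution:
  V =
[[1, 0, 0],
 [1, 1, 0],
 [1, 1, 1]]
  V a = (-3, -7, -10)
Solving gives a = (-3, -4, -3).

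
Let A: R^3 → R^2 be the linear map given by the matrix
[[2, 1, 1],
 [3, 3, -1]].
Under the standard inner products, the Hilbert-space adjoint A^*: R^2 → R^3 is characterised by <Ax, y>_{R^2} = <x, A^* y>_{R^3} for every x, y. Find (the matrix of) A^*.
A^* = A^T =
[[2, 3],
 [1, 3],
 [1, -1]]

For real matrices with standard dot products, the defining identity <Ax, y> = <x, A^* y> gives (Ax)^T y = x^T (A^*) y, i.e. x^T A^T y = x^T (A^*) y. Since this holds for all x, y, we must have A^* = A^T. Therefore
A^* =
[[2, 3],
 [1, 3],
 [1, -1]].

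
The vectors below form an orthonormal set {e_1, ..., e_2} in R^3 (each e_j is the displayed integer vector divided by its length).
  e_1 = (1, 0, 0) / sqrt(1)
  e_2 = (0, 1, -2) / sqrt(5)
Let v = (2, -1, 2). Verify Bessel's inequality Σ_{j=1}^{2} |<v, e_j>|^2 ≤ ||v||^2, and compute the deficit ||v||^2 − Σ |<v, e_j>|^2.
Σ |<v, e_j>|^2 = 9; ||v||^2 = 9; deficit = 0

Write each e_j = u_j / sqrt(<u_j, u_j>) where u_j is the displayed integer vector. Then <v, e_j> = <v, u_j> / sqrt(<u_j, u_j>), so |<v, e_j>|^2 = <v, u_j>^2 / <u_j, u_j>.
Coefficients: <v, e_1> = 2/sqrt(1), <v, e_2> = -5/sqrt(5).
Square and sum: Σ |<v, e_j>|^2 = 9.
Compute ||v||^2 = v·v = 9.
Deficit = 9 − 9 = 0 ≥ 0, confirming Bessel's inequality. (The deficit equals ||v − Σ <v,e_j> e_j||^2, the squared distance from v to span{e_j}.)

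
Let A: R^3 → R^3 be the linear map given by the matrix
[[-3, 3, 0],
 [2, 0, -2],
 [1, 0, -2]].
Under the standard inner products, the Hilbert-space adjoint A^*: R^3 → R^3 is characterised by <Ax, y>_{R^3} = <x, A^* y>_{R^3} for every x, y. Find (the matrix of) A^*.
A^* = A^T =
[[-3, 2, 1],
 [3, 0, 0],
 [0, -2, -2]]

For real matrices with standard dot products, the defining identity <Ax, y> = <x, A^* y> gives (Ax)^T y = x^T (A^*) y, i.e. x^T A^T y = x^T (A^*) y. Since this holds for all x, y, we must have A^* = A^T. Therefore
A^* =
[[-3, 2, 1],
 [3, 0, 0],
 [0, -2, -2]].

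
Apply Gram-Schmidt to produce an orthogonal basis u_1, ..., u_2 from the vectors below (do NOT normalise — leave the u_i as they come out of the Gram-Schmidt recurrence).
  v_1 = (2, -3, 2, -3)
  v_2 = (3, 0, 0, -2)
Orthogonal basis:
  u_1 = (2, -3, 2, -3)
  u_2 = (27/13, 18/13, -12/13, -8/13)

Apply the Gram-Schmidt recurrence
  u_1 = v_1
  u_i = v_i − Σ_{j<i} ((v_i · u_j) / (u_j · u_j)) · u_j.

Step by step this gives:
  u_1 = (2, -3, 2, -3)
  u_2 = (27/13, 18/13, -12/13, -8/13)

Orthogonality check:
  u_2 · u_1 = 0 (should be 0)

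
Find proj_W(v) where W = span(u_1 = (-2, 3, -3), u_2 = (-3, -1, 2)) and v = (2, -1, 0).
proj_W(v) = (619/299, -16/23, 77/299)

Set up U = [u_1 | ... | u_2] ∈ R^(3×2). The projector onto W = col(U) is P = U (U^T U)^(-1) U^T.
Compute U^T U =
  [22, -3]
  [-3, 14],
and U^T v = (-7, -5).
Solve U^T U · c = U^T v for the coefficients: c = (-113/299, -131/299). The projection is proj_W(v) = U c.
Check: (v - proj_W(v)) · u_1 = 0  (should be 0).
Check: (v - proj_W(v)) · u_2 = 0  (should be 0).
Result: proj_W(v) = (619/299, -16/23, 77/299).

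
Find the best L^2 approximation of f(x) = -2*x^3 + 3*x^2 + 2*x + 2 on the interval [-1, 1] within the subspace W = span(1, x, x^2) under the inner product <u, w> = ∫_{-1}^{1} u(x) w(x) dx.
g(x) = 3*x^2 + 4*x/5 + 2

The best approximation g ∈ W is the orthogonal projection of f onto W. Writing g = a_0 + a_1 x + a_2 x^2, the coefficients solve the normal equations G · a = b where
  G_{ij} = <φ_i, φ_j> and b_i = <f, φ_i>, with φ_0 = 1, φ_1 = x, φ_2 = x^2.
G =
  [2, 0, 2/3]
  [0, 2/3, 0]
  [2/3, 0, 2/5],
b = (6, 8/15, 38/15).
Solving gives a_0 = 2, a_1 = 4/5, a_2 = 3, so
  g(x) = 3*x^2 + 4*x/5 + 2.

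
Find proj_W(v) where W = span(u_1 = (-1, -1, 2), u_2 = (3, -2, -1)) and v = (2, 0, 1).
proj_W(v) = (1, -1, 0)

Set up U = [u_1 | ... | u_2] ∈ R^(3×2). The projector onto W = col(U) is P = U (U^T U)^(-1) U^T.
Compute U^T U =
  [6, -3]
  [-3, 14],
and U^T v = (0, 5).
Solve U^T U · c = U^T v for the coefficients: c = (1/5, 2/5). The projection is proj_W(v) = U c.
Check: (v - proj_W(v)) · u_1 = 0  (should be 0).
Check: (v - proj_W(v)) · u_2 = 0  (should be 0).
Result: proj_W(v) = (1, -1, 0).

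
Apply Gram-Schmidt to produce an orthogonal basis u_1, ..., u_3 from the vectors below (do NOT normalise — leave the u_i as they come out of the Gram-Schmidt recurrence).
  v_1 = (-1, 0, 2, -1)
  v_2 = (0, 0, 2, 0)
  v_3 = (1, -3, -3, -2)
Orthogonal basis:
  u_1 = (-1, 0, 2, -1)
  u_2 = (2/3, 0, 2/3, 2/3)
  u_3 = (3/2, -3, 0, -3/2)

Apply the Gram-Schmidt recurrence
  u_1 = v_1
  u_i = v_i − Σ_{j<i} ((v_i · u_j) / (u_j · u_j)) · u_j.

Step by step this gives:
  u_1 = (-1, 0, 2, -1)
  u_2 = (2/3, 0, 2/3, 2/3)
  u_3 = (3/2, -3, 0, -3/2)

Orthogonality check:
  u_2 · u_1 = 0 (should be 0)
  u_3 · u_1 = 0 (should be 0)
  u_3 · u_2 = 0 (should be 0)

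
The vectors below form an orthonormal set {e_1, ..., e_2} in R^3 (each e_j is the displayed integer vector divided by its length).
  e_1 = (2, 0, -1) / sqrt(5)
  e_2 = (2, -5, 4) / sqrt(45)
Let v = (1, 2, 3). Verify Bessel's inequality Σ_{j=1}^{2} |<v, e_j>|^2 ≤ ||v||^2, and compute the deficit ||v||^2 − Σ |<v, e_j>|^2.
Σ |<v, e_j>|^2 = 5/9; ||v||^2 = 14; deficit = 121/9

Write each e_j = u_j / sqrt(<u_j, u_j>) where u_j is the displayed integer vector. Then <v, e_j> = <v, u_j> / sqrt(<u_j, u_j>), so |<v, e_j>|^2 = <v, u_j>^2 / <u_j, u_j>.
Coefficients: <v, e_1> = -1/sqrt(5), <v, e_2> = 4/sqrt(45).
Square and sum: Σ |<v, e_j>|^2 = 5/9.
Compute ||v||^2 = v·v = 14.
Deficit = 14 − 5/9 = 121/9 ≥ 0, confirming Bessel's inequality. (The deficit equals ||v − Σ <v,e_j> e_j||^2, the squared distance from v to span{e_j}.)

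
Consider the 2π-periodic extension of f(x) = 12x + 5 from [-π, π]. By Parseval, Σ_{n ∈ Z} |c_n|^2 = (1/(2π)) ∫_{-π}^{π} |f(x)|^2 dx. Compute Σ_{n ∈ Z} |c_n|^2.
Σ |c_n|^2 = 48π^2 + 25

Expand and integrate term by term over [-π, π]:
  ∫ (12x)^2 dx = 144·(2π^3/3); ∫ 2·12·(5)·x dx = 0 (odd integrand); ∫ 5^2 dx = 25·2π.
So (1/(2π)) ∫_{-π}^{π} (12x + 5)^2 dx = 144π^2/3 + 25 = 48π^2 + 25.
Parseval ⇒ Σ |c_n|^2 = 48π^2 + 25.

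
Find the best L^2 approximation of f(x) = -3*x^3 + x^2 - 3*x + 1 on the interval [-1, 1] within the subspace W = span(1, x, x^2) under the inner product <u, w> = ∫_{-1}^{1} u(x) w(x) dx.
g(x) = x^2 - 24*x/5 + 1

The best approximation g ∈ W is the orthogonal projection of f onto W. Writing g = a_0 + a_1 x + a_2 x^2, the coefficients solve the normal equations G · a = b where
  G_{ij} = <φ_i, φ_j> and b_i = <f, φ_i>, with φ_0 = 1, φ_1 = x, φ_2 = x^2.
G =
  [2, 0, 2/3]
  [0, 2/3, 0]
  [2/3, 0, 2/5],
b = (8/3, -16/5, 16/15).
Solving gives a_0 = 1, a_1 = -24/5, a_2 = 1, so
  g(x) = x^2 - 24*x/5 + 1.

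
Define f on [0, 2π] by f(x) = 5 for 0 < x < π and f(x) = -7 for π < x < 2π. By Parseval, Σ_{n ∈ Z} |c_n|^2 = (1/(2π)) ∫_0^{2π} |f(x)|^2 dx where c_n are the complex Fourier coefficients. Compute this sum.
Σ |c_n|^2 = 37

Parseval equates the L^2 energy of f (normalised by 1/(2π)) with the ℓ^2 sum of its Fourier coefficients: (1/(2π)) ∫_0^{2π} |f|^2 = Σ |c_n|^2.
Compute the left side: (1/(2π)) [∫_0^π 5^2 dx + ∫_π^{2π} (-7)^2 dx] = (1/(2π)) · (25π + 49π) = (25 + 49)/2 = 37.
So Σ_{n ∈ Z} |c_n|^2 = 37.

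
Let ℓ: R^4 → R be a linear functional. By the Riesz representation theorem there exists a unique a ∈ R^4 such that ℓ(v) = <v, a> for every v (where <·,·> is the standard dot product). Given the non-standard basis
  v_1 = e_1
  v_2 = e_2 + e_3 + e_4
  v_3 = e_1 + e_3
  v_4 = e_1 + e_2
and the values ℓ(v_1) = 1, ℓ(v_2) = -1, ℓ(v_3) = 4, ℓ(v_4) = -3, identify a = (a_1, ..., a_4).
a = (1, -4, 3, 0)

Write a = (a_1, ..., a_4) in the standard basis. For each basis vector v_i, ℓ(v_i) = <v_i, a> is a linear equation in the a_j's. Collect the n equations into a matrix system V a = ℓ, where row i of V is v_i (expressed in the standard basis). Since V is invertible (lower-triangular with 1s on the diagonal, up to permutation), solve by back-substitution:
  V =
[[1, 0, 0, 0],
 [0, 1, 1, 1],
 [1, 0, 1, 0],
 [1, 1, 0, 0]]
  V a = (1, -1, 4, -3)
Solving gives a = (1, -4, 3, 0).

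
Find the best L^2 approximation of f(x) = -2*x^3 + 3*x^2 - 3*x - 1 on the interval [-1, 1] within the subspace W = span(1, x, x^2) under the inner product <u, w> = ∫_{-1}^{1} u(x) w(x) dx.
g(x) = 3*x^2 - 21*x/5 - 1

The best approximation g ∈ W is the orthogonal projection of f onto W. Writing g = a_0 + a_1 x + a_2 x^2, the coefficients solve the normal equations G · a = b where
  G_{ij} = <φ_i, φ_j> and b_i = <f, φ_i>, with φ_0 = 1, φ_1 = x, φ_2 = x^2.
G =
  [2, 0, 2/3]
  [0, 2/3, 0]
  [2/3, 0, 2/5],
b = (0, -14/5, 8/15).
Solving gives a_0 = -1, a_1 = -21/5, a_2 = 3, so
  g(x) = 3*x^2 - 21*x/5 - 1.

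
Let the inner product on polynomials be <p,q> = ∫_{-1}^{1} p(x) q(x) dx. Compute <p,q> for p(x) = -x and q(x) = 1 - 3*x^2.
<p,q> = 0

Expand the product: p(x)·q(x) = 3*x^3 - x.
∫_{-1}^{1} of each monomial x^k gives [2/(k+1) if k even, 0 if k odd]. Integrating term-by-term (or equivalently evaluating the antiderivative F(x) = 3*x^4/4 - x^2/2 at the endpoints):
  F(1) − F(−1) = 1/4 − (1/4) = 0.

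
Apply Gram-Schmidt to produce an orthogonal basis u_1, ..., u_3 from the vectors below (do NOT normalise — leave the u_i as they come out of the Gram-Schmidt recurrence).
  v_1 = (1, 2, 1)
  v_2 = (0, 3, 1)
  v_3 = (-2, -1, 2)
Orthogonal basis:
  u_1 = (1, 2, 1)
  u_2 = (-7/6, 2/3, -1/6)
  u_3 = (-9/11, -9/11, 27/11)

Apply the Gram-Schmidt recurrence
  u_1 = v_1
  u_i = v_i − Σ_{j<i} ((v_i · u_j) / (u_j · u_j)) · u_j.

Step by step this gives:
  u_1 = (1, 2, 1)
  u_2 = (-7/6, 2/3, -1/6)
  u_3 = (-9/11, -9/11, 27/11)

Orthogonality check:
  u_2 · u_1 = 0 (should be 0)
  u_3 · u_1 = 0 (should be 0)
  u_3 · u_2 = 0 (should be 0)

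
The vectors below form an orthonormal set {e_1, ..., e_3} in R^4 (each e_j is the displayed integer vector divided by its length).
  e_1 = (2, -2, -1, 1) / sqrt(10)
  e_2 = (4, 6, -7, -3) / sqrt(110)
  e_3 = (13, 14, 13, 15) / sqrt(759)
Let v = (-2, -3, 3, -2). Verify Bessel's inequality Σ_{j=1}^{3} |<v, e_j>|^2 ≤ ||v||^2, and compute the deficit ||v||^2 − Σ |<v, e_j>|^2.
Σ |<v, e_j>|^2 = 1433/69; ||v||^2 = 26; deficit = 361/69

Write each e_j = u_j / sqrt(<u_j, u_j>) where u_j is the displayed integer vector. Then <v, e_j> = <v, u_j> / sqrt(<u_j, u_j>), so |<v, e_j>|^2 = <v, u_j>^2 / <u_j, u_j>.
Coefficients: <v, e_1> = -3/sqrt(10), <v, e_2> = -41/sqrt(110), <v, e_3> = -59/sqrt(759).
Square and sum: Σ |<v, e_j>|^2 = 1433/69.
Compute ||v||^2 = v·v = 26.
Deficit = 26 − 1433/69 = 361/69 ≥ 0, confirming Bessel's inequality. (The deficit equals ||v − Σ <v,e_j> e_j||^2, the squared distance from v to span{e_j}.)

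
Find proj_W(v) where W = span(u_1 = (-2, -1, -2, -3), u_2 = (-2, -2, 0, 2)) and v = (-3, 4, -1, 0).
proj_W(v) = (-1/9, 1/9, -4/9, -1)

Set up U = [u_1 | ... | u_2] ∈ R^(4×2). The projector onto W = col(U) is P = U (U^T U)^(-1) U^T.
Compute U^T U =
  [18, 0]
  [0, 12],
and U^T v = (4, -2).
Solve U^T U · c = U^T v for the coefficients: c = (2/9, -1/6). The projection is proj_W(v) = U c.
Check: (v - proj_W(v)) · u_1 = 0  (should be 0).
Check: (v - proj_W(v)) · u_2 = 0  (should be 0).
Result: proj_W(v) = (-1/9, 1/9, -4/9, -1).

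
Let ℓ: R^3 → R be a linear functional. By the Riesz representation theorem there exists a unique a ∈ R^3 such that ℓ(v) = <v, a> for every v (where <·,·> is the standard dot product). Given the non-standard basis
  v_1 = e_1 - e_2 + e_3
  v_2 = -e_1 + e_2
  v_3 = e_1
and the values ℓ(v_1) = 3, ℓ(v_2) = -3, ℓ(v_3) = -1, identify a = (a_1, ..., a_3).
a = (-1, -4, 0)

Write a = (a_1, ..., a_3) in the standard basis. For each basis vector v_i, ℓ(v_i) = <v_i, a> is a linear equation in the a_j's. Collect the n equations into a matrix system V a = ℓ, where row i of V is v_i (expressed in the standard basis). Since V is invertible (lower-triangular with 1s on the diagonal, up to permutation), solve by back-substitution:
  V =
[[1, -1, 1],
 [-1, 1, 0],
 [1, 0, 0]]
  V a = (3, -3, -1)
Solving gives a = (-1, -4, 0).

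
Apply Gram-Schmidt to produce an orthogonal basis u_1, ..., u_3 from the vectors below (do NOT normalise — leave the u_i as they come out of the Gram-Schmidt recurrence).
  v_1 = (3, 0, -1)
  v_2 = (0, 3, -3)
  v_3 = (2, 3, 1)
Orthogonal basis:
  u_1 = (3, 0, -1)
  u_2 = (-9/10, 3, -27/10)
  u_3 = (14/19, 42/19, 42/19)

Apply the Gram-Schmidt recurrence
  u_1 = v_1
  u_i = v_i − Σ_{j<i} ((v_i · u_j) / (u_j · u_j)) · u_j.

Step by step this gives:
  u_1 = (3, 0, -1)
  u_2 = (-9/10, 3, -27/10)
  u_3 = (14/19, 42/19, 42/19)

Orthogonality check:
  u_2 · u_1 = 0 (should be 0)
  u_3 · u_1 = 0 (should be 0)
  u_3 · u_2 = 0 (should be 0)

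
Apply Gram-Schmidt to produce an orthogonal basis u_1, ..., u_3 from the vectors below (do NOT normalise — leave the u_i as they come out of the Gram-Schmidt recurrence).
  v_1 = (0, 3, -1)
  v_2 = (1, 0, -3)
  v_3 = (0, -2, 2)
Orthogonal basis:
  u_1 = (0, 3, -1)
  u_2 = (1, -9/10, -27/10)
  u_3 = (36/91, 4/91, 12/91)

Apply the Gram-Schmidt recurrence
  u_1 = v_1
  u_i = v_i − Σ_{j<i} ((v_i · u_j) / (u_j · u_j)) · u_j.

Step by step this gives:
  u_1 = (0, 3, -1)
  u_2 = (1, -9/10, -27/10)
  u_3 = (36/91, 4/91, 12/91)

Orthogonality check:
  u_2 · u_1 = 0 (should be 0)
  u_3 · u_1 = 0 (should be 0)
  u_3 · u_2 = 0 (should be 0)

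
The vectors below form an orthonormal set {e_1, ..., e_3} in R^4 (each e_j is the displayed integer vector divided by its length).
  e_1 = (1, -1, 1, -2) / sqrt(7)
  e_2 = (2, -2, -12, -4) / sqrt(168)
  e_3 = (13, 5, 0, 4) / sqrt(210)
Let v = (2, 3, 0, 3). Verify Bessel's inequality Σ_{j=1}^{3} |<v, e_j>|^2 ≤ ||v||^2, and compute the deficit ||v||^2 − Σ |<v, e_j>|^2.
Σ |<v, e_j>|^2 = 754/35; ||v||^2 = 22; deficit = 16/35

Write each e_j = u_j / sqrt(<u_j, u_j>) where u_j is the displayed integer vector. Then <v, e_j> = <v, u_j> / sqrt(<u_j, u_j>), so |<v, e_j>|^2 = <v, u_j>^2 / <u_j, u_j>.
Coefficients: <v, e_1> = -7/sqrt(7), <v, e_2> = -14/sqrt(168), <v, e_3> = 53/sqrt(210).
Square and sum: Σ |<v, e_j>|^2 = 754/35.
Compute ||v||^2 = v·v = 22.
Deficit = 22 − 754/35 = 16/35 ≥ 0, confirming Bessel's inequality. (The deficit equals ||v − Σ <v,e_j> e_j||^2, the squared distance from v to span{e_j}.)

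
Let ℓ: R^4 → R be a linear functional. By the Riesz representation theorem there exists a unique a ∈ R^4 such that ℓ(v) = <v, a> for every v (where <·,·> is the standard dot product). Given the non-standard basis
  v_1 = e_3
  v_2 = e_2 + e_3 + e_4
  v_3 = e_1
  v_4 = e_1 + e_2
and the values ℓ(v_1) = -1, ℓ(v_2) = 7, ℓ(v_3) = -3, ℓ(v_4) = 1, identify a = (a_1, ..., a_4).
a = (-3, 4, -1, 4)

Write a = (a_1, ..., a_4) in the standard basis. For each basis vector v_i, ℓ(v_i) = <v_i, a> is a linear equation in the a_j's. Collect the n equations into a matrix system V a = ℓ, where row i of V is v_i (expressed in the standard basis). Since V is invertible (lower-triangular with 1s on the diagonal, up to permutation), solve by back-substitution:
  V =
[[0, 0, 1, 0],
 [0, 1, 1, 1],
 [1, 0, 0, 0],
 [1, 1, 0, 0]]
  V a = (-1, 7, -3, 1)
Solving gives a = (-3, 4, -1, 4).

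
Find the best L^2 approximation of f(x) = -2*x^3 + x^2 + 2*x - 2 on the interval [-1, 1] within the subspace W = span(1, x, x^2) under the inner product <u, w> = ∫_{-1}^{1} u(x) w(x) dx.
g(x) = x^2 + 4*x/5 - 2

The best approximation g ∈ W is the orthogonal projection of f onto W. Writing g = a_0 + a_1 x + a_2 x^2, the coefficients solve the normal equations G · a = b where
  G_{ij} = <φ_i, φ_j> and b_i = <f, φ_i>, with φ_0 = 1, φ_1 = x, φ_2 = x^2.
G =
  [2, 0, 2/3]
  [0, 2/3, 0]
  [2/3, 0, 2/5],
b = (-10/3, 8/15, -14/15).
Solving gives a_0 = -2, a_1 = 4/5, a_2 = 1, so
  g(x) = x^2 + 4*x/5 - 2.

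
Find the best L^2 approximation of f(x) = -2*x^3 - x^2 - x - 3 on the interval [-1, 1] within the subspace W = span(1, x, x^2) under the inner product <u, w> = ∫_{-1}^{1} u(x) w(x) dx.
g(x) = -x^2 - 11*x/5 - 3

The best approximation g ∈ W is the orthogonal projection of f onto W. Writing g = a_0 + a_1 x + a_2 x^2, the coefficients solve the normal equations G · a = b where
  G_{ij} = <φ_i, φ_j> and b_i = <f, φ_i>, with φ_0 = 1, φ_1 = x, φ_2 = x^2.
G =
  [2, 0, 2/3]
  [0, 2/3, 0]
  [2/3, 0, 2/5],
b = (-20/3, -22/15, -12/5).
Solving gives a_0 = -3, a_1 = -11/5, a_2 = -1, so
  g(x) = -x^2 - 11*x/5 - 3.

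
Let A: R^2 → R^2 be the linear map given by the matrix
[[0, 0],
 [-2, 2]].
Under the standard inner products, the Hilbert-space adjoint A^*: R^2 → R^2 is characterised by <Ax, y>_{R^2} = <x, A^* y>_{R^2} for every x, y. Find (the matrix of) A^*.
A^* = A^T =
[[0, -2],
 [0, 2]]

For real matrices with standard dot products, the defining identity <Ax, y> = <x, A^* y> gives (Ax)^T y = x^T (A^*) y, i.e. x^T A^T y = x^T (A^*) y. Since this holds for all x, y, we must have A^* = A^T. Therefore
A^* =
[[0, -2],
 [0, 2]].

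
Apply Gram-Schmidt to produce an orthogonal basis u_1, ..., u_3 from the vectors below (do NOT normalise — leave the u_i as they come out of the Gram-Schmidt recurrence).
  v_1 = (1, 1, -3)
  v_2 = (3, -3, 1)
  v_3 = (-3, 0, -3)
Orthogonal basis:
  u_1 = (1, 1, -3)
  u_2 = (36/11, -30/11, 2/11)
  u_3 = (-42/25, -21/10, -63/50)

Apply the Gram-Schmidt recurrence
  u_1 = v_1
  u_i = v_i − Σ_{j<i} ((v_i · u_j) / (u_j · u_j)) · u_j.

Step by step this gives:
  u_1 = (1, 1, -3)
  u_2 = (36/11, -30/11, 2/11)
  u_3 = (-42/25, -21/10, -63/50)

Orthogonality check:
  u_2 · u_1 = 0 (should be 0)
  u_3 · u_1 = 0 (should be 0)
  u_3 · u_2 = 0 (should be 0)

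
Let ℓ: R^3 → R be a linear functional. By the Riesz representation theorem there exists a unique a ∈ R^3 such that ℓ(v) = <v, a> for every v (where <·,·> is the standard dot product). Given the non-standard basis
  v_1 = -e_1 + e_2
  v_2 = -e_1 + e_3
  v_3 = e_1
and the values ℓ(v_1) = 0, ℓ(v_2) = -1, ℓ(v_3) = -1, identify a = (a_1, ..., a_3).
a = (-1, -1, -2)

Write a = (a_1, ..., a_3) in the standard basis. For each basis vector v_i, ℓ(v_i) = <v_i, a> is a linear equation in the a_j's. Collect the n equations into a matrix system V a = ℓ, where row i of V is v_i (expressed in the standard basis). Since V is invertible (lower-triangular with 1s on the diagonal, up to permutation), solve by back-substitution:
  V =
[[-1, 1, 0],
 [-1, 0, 1],
 [1, 0, 0]]
  V a = (0, -1, -1)
Solving gives a = (-1, -1, -2).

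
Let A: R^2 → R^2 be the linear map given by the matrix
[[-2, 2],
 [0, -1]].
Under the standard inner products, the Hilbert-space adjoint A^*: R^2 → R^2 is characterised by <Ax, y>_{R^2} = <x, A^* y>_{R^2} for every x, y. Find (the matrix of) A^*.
A^* = A^T =
[[-2, 0],
 [2, -1]]

For real matrices with standard dot products, the defining identity <Ax, y> = <x, A^* y> gives (Ax)^T y = x^T (A^*) y, i.e. x^T A^T y = x^T (A^*) y. Since this holds for all x, y, we must have A^* = A^T. Therefore
A^* =
[[-2, 0],
 [2, -1]].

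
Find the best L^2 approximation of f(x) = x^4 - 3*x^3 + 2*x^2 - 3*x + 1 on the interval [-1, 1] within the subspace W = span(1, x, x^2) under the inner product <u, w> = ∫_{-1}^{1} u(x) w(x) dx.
g(x) = 20*x^2/7 - 24*x/5 + 32/35

The best approximation g ∈ W is the orthogonal projection of f onto W. Writing g = a_0 + a_1 x + a_2 x^2, the coefficients solve the normal equations G · a = b where
  G_{ij} = <φ_i, φ_j> and b_i = <f, φ_i>, with φ_0 = 1, φ_1 = x, φ_2 = x^2.
G =
  [2, 0, 2/3]
  [0, 2/3, 0]
  [2/3, 0, 2/5],
b = (56/15, -16/5, 184/105).
Solving gives a_0 = 32/35, a_1 = -24/5, a_2 = 20/7, so
  g(x) = 20*x^2/7 - 24*x/5 + 32/35.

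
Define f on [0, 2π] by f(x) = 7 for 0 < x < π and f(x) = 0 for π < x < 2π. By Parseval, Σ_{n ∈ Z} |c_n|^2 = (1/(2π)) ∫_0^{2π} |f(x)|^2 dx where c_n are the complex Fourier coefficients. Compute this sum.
Σ |c_n|^2 = 49/2

Parseval equates the L^2 energy of f (normalised by 1/(2π)) with the ℓ^2 sum of its Fourier coefficients: (1/(2π)) ∫_0^{2π} |f|^2 = Σ |c_n|^2.
Compute the left side: (1/(2π)) [∫_0^π 7^2 dx + ∫_π^{2π} 0^2 dx] = (1/(2π)) · (49π + 0π) = (49 + 0)/2 = 49/2.
So Σ_{n ∈ Z} |c_n|^2 = 49/2.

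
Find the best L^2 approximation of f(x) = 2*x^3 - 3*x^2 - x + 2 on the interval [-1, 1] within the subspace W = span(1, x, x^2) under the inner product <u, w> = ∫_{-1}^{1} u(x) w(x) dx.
g(x) = -3*x^2 + x/5 + 2

The best approximation g ∈ W is the orthogonal projection of f onto W. Writing g = a_0 + a_1 x + a_2 x^2, the coefficients solve the normal equations G · a = b where
  G_{ij} = <φ_i, φ_j> and b_i = <f, φ_i>, with φ_0 = 1, φ_1 = x, φ_2 = x^2.
G =
  [2, 0, 2/3]
  [0, 2/3, 0]
  [2/3, 0, 2/5],
b = (2, 2/15, 2/15).
Solving gives a_0 = 2, a_1 = 1/5, a_2 = -3, so
  g(x) = -3*x^2 + x/5 + 2.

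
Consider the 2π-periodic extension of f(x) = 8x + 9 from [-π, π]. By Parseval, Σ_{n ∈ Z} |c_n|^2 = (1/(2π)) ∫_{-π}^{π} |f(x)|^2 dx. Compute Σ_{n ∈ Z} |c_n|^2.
Σ |c_n|^2 = 64π^2/3 + 81

Expand and integrate term by term over [-π, π]:
  ∫ (8x)^2 dx = 64·(2π^3/3); ∫ 2·8·(9)·x dx = 0 (odd integrand); ∫ 9^2 dx = 81·2π.
So (1/(2π)) ∫_{-π}^{π} (8x + 9)^2 dx = 64π^2/3 + 81 = 64π^2/3 + 81.
Parseval ⇒ Σ |c_n|^2 = 64π^2/3 + 81.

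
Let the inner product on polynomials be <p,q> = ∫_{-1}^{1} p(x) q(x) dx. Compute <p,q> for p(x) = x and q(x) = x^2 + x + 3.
<p,q> = 2/3

Expand the product: p(x)·q(x) = x^3 + x^2 + 3*x.
∫_{-1}^{1} of each monomial x^k gives [2/(k+1) if k even, 0 if k odd]. Integrating term-by-term (or equivalently evaluating the antiderivative F(x) = x^4/4 + x^3/3 + 3*x^2/2 at the endpoints):
  F(1) − F(−1) = 25/12 − (17/12) = 2/3.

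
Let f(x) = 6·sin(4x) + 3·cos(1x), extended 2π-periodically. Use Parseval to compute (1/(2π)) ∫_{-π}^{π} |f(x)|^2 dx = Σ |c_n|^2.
Σ |c_n|^2 = 45/2

Expand |f|^2 and use orthogonality of {sin(nx), cos(mx)} on [-π, π]:
  ∫_{-π}^{π} sin(nx)^2 dx = π, ∫ cos(mx)^2 dx = π, and cross terms integrate to 0.
So ∫_{-π}^{π} f(x)^2 dx = 6^2 · π + 3^2 · π = (36 + 9)π.
Divide by 2π: (36 + 9)/2 = 45/2.
By Parseval, this equals Σ |c_n|^2.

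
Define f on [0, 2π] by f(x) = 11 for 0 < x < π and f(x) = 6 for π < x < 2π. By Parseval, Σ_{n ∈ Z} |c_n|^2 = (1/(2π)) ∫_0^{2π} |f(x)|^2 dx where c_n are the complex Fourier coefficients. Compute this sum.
Σ |c_n|^2 = 157/2

Parseval equates the L^2 energy of f (normalised by 1/(2π)) with the ℓ^2 sum of its Fourier coefficients: (1/(2π)) ∫_0^{2π} |f|^2 = Σ |c_n|^2.
Compute the left side: (1/(2π)) [∫_0^π 11^2 dx + ∫_π^{2π} 6^2 dx] = (1/(2π)) · (121π + 36π) = (121 + 36)/2 = 157/2.
So Σ_{n ∈ Z} |c_n|^2 = 157/2.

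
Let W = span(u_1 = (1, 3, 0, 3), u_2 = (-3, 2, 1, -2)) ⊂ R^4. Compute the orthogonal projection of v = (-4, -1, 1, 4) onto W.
proj_W(v) = (-13/37, 49/37, 8/37, 17/37)

Set up U = [u_1 | ... | u_2] ∈ R^(4×2). The projector onto W = col(U) is P = U (U^T U)^(-1) U^T.
Compute U^T U =
  [19, -3]
  [-3, 18],
and U^T v = (5, 3).
Solve U^T U · c = U^T v for the coefficients: c = (11/37, 8/37). The projection is proj_W(v) = U c.
Check: (v - proj_W(v)) · u_1 = 0  (should be 0).
Check: (v - proj_W(v)) · u_2 = 0  (should be 0).
Result: proj_W(v) = (-13/37, 49/37, 8/37, 17/37).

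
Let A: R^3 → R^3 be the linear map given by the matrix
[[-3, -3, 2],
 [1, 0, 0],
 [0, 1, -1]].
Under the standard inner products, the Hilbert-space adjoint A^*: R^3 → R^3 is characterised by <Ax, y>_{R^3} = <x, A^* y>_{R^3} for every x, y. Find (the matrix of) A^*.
A^* = A^T =
[[-3, 1, 0],
 [-3, 0, 1],
 [2, 0, -1]]

For real matrices with standard dot products, the defining identity <Ax, y> = <x, A^* y> gives (Ax)^T y = x^T (A^*) y, i.e. x^T A^T y = x^T (A^*) y. Since this holds for all x, y, we must have A^* = A^T. Therefore
A^* =
[[-3, 1, 0],
 [-3, 0, 1],
 [2, 0, -1]].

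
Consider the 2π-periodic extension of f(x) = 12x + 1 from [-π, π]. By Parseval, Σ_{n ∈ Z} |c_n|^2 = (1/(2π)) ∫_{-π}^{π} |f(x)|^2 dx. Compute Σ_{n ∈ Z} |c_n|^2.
Σ |c_n|^2 = 48π^2 + 1

Expand and integrate term by term over [-π, π]:
  ∫ (12x)^2 dx = 144·(2π^3/3); ∫ 2·12·(1)·x dx = 0 (odd integrand); ∫ 1^2 dx = 1·2π.
So (1/(2π)) ∫_{-π}^{π} (12x + 1)^2 dx = 144π^2/3 + 1 = 48π^2 + 1.
Parseval ⇒ Σ |c_n|^2 = 48π^2 + 1.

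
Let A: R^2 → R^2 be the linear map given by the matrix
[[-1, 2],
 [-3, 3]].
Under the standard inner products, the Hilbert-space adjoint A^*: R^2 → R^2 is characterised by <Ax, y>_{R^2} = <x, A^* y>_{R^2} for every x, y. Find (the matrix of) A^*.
A^* = A^T =
[[-1, -3],
 [2, 3]]

For real matrices with standard dot products, the defining identity <Ax, y> = <x, A^* y> gives (Ax)^T y = x^T (A^*) y, i.e. x^T A^T y = x^T (A^*) y. Since this holds for all x, y, we must have A^* = A^T. Therefore
A^* =
[[-1, -3],
 [2, 3]].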